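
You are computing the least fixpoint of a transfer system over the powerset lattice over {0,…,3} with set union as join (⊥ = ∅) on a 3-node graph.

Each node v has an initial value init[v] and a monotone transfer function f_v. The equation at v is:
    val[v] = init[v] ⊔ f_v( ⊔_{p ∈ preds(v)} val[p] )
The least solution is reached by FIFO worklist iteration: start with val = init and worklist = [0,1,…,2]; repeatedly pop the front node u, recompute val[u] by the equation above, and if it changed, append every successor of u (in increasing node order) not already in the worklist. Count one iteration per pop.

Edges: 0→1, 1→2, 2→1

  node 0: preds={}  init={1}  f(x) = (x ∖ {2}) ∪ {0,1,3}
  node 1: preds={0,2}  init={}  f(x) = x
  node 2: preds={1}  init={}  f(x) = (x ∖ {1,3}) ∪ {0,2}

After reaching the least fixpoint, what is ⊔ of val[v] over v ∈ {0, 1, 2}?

{0,1,2,3}

Trace (5 dequeues):
  [1] u=0 | in {} | out {0,1,3} | prev {1} | push {}
  [2] u=1 | in {0,1,3} | out {0,1,3} | prev {} | push {}
  [3] u=2 | in {0,1,3} | out {0,2} | prev {} | push {1}
  [4] u=1 | in {0,1,2,3} | out {0,1,2,3} | prev {0,1,3} | push {2}
  [5] u=2 | in {0,1,2,3} | out {0,2} | ==

Converged values:
  [0] {0,1,3}
  [1] {0,1,2,3}
  [2] {0,2}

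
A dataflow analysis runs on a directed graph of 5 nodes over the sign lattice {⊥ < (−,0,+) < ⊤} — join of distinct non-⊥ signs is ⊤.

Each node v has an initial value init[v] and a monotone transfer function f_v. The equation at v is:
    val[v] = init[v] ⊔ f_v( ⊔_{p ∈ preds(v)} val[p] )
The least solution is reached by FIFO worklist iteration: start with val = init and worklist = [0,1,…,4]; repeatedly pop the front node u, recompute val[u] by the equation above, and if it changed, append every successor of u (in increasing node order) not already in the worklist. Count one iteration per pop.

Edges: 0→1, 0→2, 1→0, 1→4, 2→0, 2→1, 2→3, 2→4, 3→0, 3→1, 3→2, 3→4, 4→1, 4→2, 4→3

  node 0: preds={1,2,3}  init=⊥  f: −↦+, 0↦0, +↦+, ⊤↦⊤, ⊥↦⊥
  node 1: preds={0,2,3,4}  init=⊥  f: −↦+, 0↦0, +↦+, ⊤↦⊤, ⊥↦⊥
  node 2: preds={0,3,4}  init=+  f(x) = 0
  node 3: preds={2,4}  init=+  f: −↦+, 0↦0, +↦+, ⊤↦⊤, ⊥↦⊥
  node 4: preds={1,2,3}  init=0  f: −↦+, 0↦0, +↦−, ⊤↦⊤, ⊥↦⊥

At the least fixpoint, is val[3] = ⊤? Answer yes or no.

Trace (9 dequeues):
  [1] u=0 | in + | out + | prev ⊥ | push {}
  [2] u=1 | in ⊤ | out ⊤ | prev ⊥ | push {0}
  [3] u=2 | in ⊤ | out ⊤ | prev + | push {1}
  [4] u=3 | in ⊤ | out ⊤ | prev + | push {2}
  [5] u=4 | in ⊤ | out ⊤ | prev 0 | push {3}
  [6] u=0 | in ⊤ | out ⊤ | prev + | push {}
  [7] u=1 | in ⊤ | out ⊤ | ==
  [8] u=2 | in ⊤ | out ⊤ | ==
  [9] u=3 | in ⊤ | out ⊤ | ==

Converged values:
  [0] ⊤
  [1] ⊤
  [2] ⊤
  [3] ⊤
  [4] ⊤

yes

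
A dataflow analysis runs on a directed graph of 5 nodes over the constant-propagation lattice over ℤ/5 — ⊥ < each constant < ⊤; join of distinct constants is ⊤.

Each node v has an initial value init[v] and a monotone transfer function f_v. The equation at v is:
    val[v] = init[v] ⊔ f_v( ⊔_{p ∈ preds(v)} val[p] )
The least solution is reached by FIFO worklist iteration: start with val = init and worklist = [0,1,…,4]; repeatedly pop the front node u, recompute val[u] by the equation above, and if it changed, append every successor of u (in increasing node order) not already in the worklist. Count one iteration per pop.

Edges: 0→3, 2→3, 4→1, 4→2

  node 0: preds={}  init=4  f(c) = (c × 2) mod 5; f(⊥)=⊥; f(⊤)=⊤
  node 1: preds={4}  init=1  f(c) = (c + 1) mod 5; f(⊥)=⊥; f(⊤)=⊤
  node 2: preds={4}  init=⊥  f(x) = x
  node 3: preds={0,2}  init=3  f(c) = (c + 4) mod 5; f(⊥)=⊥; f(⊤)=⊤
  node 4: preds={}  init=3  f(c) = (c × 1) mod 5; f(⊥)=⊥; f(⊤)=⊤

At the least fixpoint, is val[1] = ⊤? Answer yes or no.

yes

Worklist (5 pops):
  #1 pop 0: in=⊥ → 4 (no change)
  #2 pop 1: in=3 → ⊤ (was 1); enqueue []
  #3 pop 2: in=3 → 3 (was ⊥); enqueue []
  #4 pop 3: in=⊤ → ⊤ (was 3); enqueue []
  #5 pop 4: in=⊥ → 3 (no change)

Fixpoint:
  val[0] = 4
  val[1] = ⊤
  val[2] = 3
  val[3] = ⊤
  val[4] = 3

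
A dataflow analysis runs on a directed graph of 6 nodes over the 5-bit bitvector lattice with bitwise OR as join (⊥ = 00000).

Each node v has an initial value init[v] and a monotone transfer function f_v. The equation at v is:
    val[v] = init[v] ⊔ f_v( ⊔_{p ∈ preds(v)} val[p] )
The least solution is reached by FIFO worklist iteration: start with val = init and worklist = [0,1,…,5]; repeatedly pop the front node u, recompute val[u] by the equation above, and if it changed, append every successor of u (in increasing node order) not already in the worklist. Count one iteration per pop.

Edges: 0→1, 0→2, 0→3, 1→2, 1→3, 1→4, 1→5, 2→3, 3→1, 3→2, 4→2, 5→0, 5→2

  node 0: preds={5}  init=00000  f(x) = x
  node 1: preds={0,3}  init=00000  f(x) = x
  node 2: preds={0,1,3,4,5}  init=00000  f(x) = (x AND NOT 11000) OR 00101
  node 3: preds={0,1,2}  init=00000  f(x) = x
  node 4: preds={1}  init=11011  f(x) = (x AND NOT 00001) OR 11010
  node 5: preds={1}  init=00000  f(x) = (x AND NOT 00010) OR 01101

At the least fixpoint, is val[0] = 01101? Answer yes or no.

Iteration log — 17 steps:
  step 1. node 0  ⊔preds=00000  new=00000  stable
  step 2. node 1  ⊔preds=00000  new=00000  stable
  step 3. node 2  ⊔preds=11011  new=00111  old=00000  +wl: 
  step 4. node 3  ⊔preds=00111  new=00111  old=00000  +wl: 1,2
  step 5. node 4  ⊔preds=00000  new=11011  stable
  step 6. node 5  ⊔preds=00000  new=01101  old=00000  +wl: 0
  step 7. node 1  ⊔preds=00111  new=00111  old=00000  +wl: 3,4,5
  step 8. node 2  ⊔preds=11111  new=00111  stable
  step 9. node 0  ⊔preds=01101  new=01101  old=00000  +wl: 1,2
  step 10. node 3  ⊔preds=01111  new=01111  old=00111  +wl: 
  step 11. node 4  ⊔preds=00111  new=11111  old=11011  +wl: 
  step 12. node 5  ⊔preds=00111  new=01101  stable
  step 13. node 1  ⊔preds=01111  new=01111  old=00111  +wl: 3,4,5
  step 14. node 2  ⊔preds=11111  new=00111  stable
  step 15. node 3  ⊔preds=01111  new=01111  stable
  step 16. node 4  ⊔preds=01111  new=11111  stable
  step 17. node 5  ⊔preds=01111  new=01101  stable

Least fixpoint reached:
  node 0: 01101
  node 1: 01111
  node 2: 00111
  node 3: 01111
  node 4: 11111
  node 5: 01101

yes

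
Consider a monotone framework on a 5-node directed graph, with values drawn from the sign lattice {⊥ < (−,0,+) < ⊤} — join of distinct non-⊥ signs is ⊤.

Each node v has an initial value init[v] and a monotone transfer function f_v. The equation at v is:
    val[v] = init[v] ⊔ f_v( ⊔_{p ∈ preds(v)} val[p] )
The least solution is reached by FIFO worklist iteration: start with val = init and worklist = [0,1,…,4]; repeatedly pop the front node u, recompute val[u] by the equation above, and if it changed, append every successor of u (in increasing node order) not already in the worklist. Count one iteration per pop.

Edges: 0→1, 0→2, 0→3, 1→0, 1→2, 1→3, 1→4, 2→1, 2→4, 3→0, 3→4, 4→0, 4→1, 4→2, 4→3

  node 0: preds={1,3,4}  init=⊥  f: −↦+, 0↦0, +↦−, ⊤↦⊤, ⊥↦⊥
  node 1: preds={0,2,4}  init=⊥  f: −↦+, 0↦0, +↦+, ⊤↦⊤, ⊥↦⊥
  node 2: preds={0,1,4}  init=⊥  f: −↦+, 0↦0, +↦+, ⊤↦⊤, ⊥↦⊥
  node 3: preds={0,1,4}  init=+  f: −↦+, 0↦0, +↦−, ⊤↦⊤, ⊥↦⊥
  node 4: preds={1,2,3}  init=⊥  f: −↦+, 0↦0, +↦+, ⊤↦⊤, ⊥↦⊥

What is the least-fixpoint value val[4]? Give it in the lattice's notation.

⊤

Worklist (11 pops):
  #1 pop 0: in=+ → − (was ⊥); enqueue []
  #2 pop 1: in=− → + (was ⊥); enqueue [0]
  #3 pop 2: in=⊤ → ⊤ (was ⊥); enqueue [1]
  #4 pop 3: in=⊤ → ⊤ (was +); enqueue []
  #5 pop 4: in=⊤ → ⊤ (was ⊥); enqueue [2,3]
  #6 pop 0: in=⊤ → ⊤ (was −); enqueue []
  #7 pop 1: in=⊤ → ⊤ (was +); enqueue [0,4]
  #8 pop 2: in=⊤ → ⊤ (no change)
  #9 pop 3: in=⊤ → ⊤ (no change)
  #10 pop 0: in=⊤ → ⊤ (no change)
  #11 pop 4: in=⊤ → ⊤ (no change)

Fixpoint:
  val[0] = ⊤
  val[1] = ⊤
  val[2] = ⊤
  val[3] = ⊤
  val[4] = ⊤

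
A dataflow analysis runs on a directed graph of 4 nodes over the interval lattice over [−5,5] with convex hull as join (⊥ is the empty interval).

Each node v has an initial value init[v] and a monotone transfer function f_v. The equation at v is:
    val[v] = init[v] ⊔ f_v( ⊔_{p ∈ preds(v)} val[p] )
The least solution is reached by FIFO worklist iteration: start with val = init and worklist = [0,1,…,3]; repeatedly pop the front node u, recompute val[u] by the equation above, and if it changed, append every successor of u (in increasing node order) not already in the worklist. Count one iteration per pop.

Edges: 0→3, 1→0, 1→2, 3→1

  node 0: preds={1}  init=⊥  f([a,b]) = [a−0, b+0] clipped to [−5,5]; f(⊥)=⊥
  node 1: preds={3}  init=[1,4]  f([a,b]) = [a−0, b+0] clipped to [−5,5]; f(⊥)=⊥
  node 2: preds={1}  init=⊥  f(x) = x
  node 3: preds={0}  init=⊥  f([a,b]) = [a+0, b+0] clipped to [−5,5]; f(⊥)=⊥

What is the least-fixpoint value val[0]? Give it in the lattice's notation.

Iteration log — 5 steps:
  step 1. node 0  ⊔preds=[1,4]  new=[1,4]  old=⊥  +wl: 
  step 2. node 1  ⊔preds=⊥  new=[1,4]  stable
  step 3. node 2  ⊔preds=[1,4]  new=[1,4]  old=⊥  +wl: 
  step 4. node 3  ⊔preds=[1,4]  new=[1,4]  old=⊥  +wl: 1
  step 5. node 1  ⊔preds=[1,4]  new=[1,4]  stable

Least fixpoint reached:
  node 0: [1,4]
  node 1: [1,4]
  node 2: [1,4]
  node 3: [1,4]

[1,4]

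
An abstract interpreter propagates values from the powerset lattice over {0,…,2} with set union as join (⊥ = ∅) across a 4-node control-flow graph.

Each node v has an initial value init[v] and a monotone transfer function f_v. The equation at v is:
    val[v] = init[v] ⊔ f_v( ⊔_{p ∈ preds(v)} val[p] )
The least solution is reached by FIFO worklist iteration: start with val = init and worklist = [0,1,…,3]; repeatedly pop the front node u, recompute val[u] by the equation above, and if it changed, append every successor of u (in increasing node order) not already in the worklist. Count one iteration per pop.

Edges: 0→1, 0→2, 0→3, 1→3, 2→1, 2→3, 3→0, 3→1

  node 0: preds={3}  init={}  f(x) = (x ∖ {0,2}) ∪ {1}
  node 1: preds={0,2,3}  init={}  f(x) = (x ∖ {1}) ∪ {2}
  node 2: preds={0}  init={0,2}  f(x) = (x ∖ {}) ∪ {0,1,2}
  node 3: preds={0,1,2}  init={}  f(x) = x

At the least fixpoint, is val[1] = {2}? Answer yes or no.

Iteration log — 6 steps:
  step 1. node 0  ⊔preds={}  new={1}  old={}  +wl: 
  step 2. node 1  ⊔preds={0,1,2}  new={0,2}  old={}  +wl: 
  step 3. node 2  ⊔preds={1}  new={0,1,2}  old={0,2}  +wl: 1
  step 4. node 3  ⊔preds={0,1,2}  new={0,1,2}  old={}  +wl: 0
  step 5. node 1  ⊔preds={0,1,2}  new={0,2}  stable
  step 6. node 0  ⊔preds={0,1,2}  new={1}  stable

Least fixpoint reached:
  node 0: {1}
  node 1: {0,2}
  node 2: {0,1,2}
  node 3: {0,1,2}

no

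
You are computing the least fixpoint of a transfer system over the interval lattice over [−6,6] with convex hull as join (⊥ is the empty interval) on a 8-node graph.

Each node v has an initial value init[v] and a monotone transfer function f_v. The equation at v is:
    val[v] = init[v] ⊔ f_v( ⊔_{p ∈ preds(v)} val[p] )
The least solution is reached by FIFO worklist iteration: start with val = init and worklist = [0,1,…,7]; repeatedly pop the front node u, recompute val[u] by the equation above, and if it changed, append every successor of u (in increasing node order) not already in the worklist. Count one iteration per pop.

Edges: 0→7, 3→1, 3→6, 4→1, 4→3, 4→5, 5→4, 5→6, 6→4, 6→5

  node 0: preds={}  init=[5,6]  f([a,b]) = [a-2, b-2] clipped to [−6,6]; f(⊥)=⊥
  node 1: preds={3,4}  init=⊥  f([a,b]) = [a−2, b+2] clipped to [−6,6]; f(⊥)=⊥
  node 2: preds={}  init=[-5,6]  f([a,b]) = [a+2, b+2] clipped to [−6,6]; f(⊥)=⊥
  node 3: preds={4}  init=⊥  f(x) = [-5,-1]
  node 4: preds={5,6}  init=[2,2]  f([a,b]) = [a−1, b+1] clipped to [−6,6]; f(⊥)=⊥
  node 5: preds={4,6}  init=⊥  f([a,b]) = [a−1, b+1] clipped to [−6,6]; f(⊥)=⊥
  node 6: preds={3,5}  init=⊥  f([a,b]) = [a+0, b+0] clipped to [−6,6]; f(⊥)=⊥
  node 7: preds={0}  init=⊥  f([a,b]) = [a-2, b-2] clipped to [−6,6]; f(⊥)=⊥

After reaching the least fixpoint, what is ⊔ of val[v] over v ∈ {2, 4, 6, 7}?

Iteration log — 22 steps:
  step 1. node 0  ⊔preds=⊥  new=[5,6]  stable
  step 2. node 1  ⊔preds=[2,2]  new=[0,4]  old=⊥  +wl: 
  step 3. node 2  ⊔preds=⊥  new=[-5,6]  stable
  step 4. node 3  ⊔preds=[2,2]  new=[-5,-1]  old=⊥  +wl: 1
  step 5. node 4  ⊔preds=⊥  new=[2,2]  stable
  step 6. node 5  ⊔preds=[2,2]  new=[1,3]  old=⊥  +wl: 4
  step 7. node 6  ⊔preds=[-5,3]  new=[-5,3]  old=⊥  +wl: 5
  step 8. node 7  ⊔preds=[5,6]  new=[3,4]  old=⊥  +wl: 
  step 9. node 1  ⊔preds=[-5,2]  new=[-6,4]  old=[0,4]  +wl: 
  step 10. node 4  ⊔preds=[-5,3]  new=[-6,4]  old=[2,2]  +wl: 1,3
  step 11. node 5  ⊔preds=[-6,4]  new=[-6,5]  old=[1,3]  +wl: 4,6
  step 12. node 1  ⊔preds=[-6,4]  new=[-6,6]  old=[-6,4]  +wl: 
  step 13. node 3  ⊔preds=[-6,4]  new=[-5,-1]  stable
  step 14. node 4  ⊔preds=[-6,5]  new=[-6,6]  old=[-6,4]  +wl: 1,3,5
  step 15. node 6  ⊔preds=[-6,5]  new=[-6,5]  old=[-5,3]  +wl: 4
  step 16. node 1  ⊔preds=[-6,6]  new=[-6,6]  stable
  step 17. node 3  ⊔preds=[-6,6]  new=[-5,-1]  stable
  step 18. node 5  ⊔preds=[-6,6]  new=[-6,6]  old=[-6,5]  +wl: 6
  step 19. node 4  ⊔preds=[-6,6]  new=[-6,6]  stable
  step 20. node 6  ⊔preds=[-6,6]  new=[-6,6]  old=[-6,5]  +wl: 4,5
  step 21. node 4  ⊔preds=[-6,6]  new=[-6,6]  stable
  step 22. node 5  ⊔preds=[-6,6]  new=[-6,6]  stable

Least fixpoint reached:
  node 0: [5,6]
  node 1: [-6,6]
  node 2: [-5,6]
  node 3: [-5,-1]
  node 4: [-6,6]
  node 5: [-6,6]
  node 6: [-6,6]
  node 7: [3,4]

[-6,6]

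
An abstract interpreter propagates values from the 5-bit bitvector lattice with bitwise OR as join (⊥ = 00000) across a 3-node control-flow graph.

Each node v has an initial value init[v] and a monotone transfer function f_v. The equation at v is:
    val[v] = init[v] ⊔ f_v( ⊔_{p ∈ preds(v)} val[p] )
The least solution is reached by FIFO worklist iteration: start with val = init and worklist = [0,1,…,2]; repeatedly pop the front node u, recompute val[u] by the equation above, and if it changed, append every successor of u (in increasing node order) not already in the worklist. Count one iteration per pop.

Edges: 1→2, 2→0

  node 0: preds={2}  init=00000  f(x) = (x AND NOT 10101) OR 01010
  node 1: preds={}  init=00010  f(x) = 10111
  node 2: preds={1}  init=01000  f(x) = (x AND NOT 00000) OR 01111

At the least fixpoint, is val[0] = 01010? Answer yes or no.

Iteration log — 4 steps:
  step 1. node 0  ⊔preds=01000  new=01010  old=00000  +wl: 
  step 2. node 1  ⊔preds=00000  new=10111  old=00010  +wl: 
  step 3. node 2  ⊔preds=10111  new=11111  old=01000  +wl: 0
  step 4. node 0  ⊔preds=11111  new=01010  stable

Least fixpoint reached:
  node 0: 01010
  node 1: 10111
  node 2: 11111

yes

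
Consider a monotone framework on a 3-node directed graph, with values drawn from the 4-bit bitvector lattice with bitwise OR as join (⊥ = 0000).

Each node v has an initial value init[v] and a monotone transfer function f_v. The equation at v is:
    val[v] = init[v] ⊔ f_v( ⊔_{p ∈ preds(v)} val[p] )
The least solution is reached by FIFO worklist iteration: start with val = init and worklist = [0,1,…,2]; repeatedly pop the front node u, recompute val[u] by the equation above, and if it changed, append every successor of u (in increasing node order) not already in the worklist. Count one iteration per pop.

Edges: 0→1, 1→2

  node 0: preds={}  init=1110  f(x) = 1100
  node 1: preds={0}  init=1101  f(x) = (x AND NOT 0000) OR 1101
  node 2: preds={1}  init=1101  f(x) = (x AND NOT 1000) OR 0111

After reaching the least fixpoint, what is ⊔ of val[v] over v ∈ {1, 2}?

Iteration log — 3 steps:
  step 1. node 0  ⊔preds=0000  new=1110  stable
  step 2. node 1  ⊔preds=1110  new=1111  old=1101  +wl: 
  step 3. node 2  ⊔preds=1111  new=1111  old=1101  +wl: 

Least fixpoint reached:
  node 0: 1110
  node 1: 1111
  node 2: 1111

1111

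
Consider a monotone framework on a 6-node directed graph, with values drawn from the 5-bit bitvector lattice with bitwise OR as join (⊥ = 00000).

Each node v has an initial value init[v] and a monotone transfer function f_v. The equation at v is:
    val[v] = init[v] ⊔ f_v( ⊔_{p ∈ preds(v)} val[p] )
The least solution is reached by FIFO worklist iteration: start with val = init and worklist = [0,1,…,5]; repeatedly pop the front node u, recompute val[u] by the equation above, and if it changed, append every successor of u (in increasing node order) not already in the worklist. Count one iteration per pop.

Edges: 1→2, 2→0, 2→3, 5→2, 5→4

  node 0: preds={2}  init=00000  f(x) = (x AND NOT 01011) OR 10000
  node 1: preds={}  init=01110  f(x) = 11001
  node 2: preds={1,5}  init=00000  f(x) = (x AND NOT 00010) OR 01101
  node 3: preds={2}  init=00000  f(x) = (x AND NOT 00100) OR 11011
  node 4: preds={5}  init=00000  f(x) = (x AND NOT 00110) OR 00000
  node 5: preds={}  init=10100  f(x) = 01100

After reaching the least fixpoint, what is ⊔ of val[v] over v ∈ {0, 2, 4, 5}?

Trace (9 dequeues):
  [1] u=0 | in 00000 | out 10000 | prev 00000 | push {}
  [2] u=1 | in 00000 | out 11111 | prev 01110 | push {}
  [3] u=2 | in 11111 | out 11101 | prev 00000 | push {0}
  [4] u=3 | in 11101 | out 11011 | prev 00000 | push {}
  [5] u=4 | in 10100 | out 10000 | prev 00000 | push {}
  [6] u=5 | in 00000 | out 11100 | prev 10100 | push {2,4}
  [7] u=0 | in 11101 | out 10100 | prev 10000 | push {}
  [8] u=2 | in 11111 | out 11101 | ==
  [9] u=4 | in 11100 | out 11000 | prev 10000 | push {}

Converged values:
  [0] 10100
  [1] 11111
  [2] 11101
  [3] 11011
  [4] 11000
  [5] 11100

11101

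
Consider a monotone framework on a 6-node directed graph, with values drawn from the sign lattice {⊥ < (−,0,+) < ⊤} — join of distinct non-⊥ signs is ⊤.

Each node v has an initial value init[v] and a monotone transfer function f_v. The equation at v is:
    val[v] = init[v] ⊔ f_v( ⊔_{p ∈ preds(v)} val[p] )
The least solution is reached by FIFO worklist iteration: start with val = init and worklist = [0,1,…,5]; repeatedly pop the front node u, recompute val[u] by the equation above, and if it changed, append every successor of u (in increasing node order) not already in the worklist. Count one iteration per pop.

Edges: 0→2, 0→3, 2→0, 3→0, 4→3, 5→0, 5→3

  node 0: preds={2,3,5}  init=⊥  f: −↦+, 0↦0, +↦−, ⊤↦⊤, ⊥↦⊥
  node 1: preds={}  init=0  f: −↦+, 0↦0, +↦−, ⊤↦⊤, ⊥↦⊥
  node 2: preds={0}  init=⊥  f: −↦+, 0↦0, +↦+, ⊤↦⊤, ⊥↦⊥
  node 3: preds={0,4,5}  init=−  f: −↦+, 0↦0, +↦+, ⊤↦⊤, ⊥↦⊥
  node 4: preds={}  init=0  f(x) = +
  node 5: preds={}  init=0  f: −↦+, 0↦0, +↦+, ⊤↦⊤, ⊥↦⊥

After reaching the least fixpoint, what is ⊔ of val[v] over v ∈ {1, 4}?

⊤

Iteration log — 8 steps:
  step 1. node 0  ⊔preds=⊤  new=⊤  old=⊥  +wl: 
  step 2. node 1  ⊔preds=⊥  new=0  stable
  step 3. node 2  ⊔preds=⊤  new=⊤  old=⊥  +wl: 0
  step 4. node 3  ⊔preds=⊤  new=⊤  old=−  +wl: 
  step 5. node 4  ⊔preds=⊥  new=⊤  old=0  +wl: 3
  step 6. node 5  ⊔preds=⊥  new=0  stable
  step 7. node 0  ⊔preds=⊤  new=⊤  stable
  step 8. node 3  ⊔preds=⊤  new=⊤  stable

Least fixpoint reached:
  node 0: ⊤
  node 1: 0
  node 2: ⊤
  node 3: ⊤
  node 4: ⊤
  node 5: 0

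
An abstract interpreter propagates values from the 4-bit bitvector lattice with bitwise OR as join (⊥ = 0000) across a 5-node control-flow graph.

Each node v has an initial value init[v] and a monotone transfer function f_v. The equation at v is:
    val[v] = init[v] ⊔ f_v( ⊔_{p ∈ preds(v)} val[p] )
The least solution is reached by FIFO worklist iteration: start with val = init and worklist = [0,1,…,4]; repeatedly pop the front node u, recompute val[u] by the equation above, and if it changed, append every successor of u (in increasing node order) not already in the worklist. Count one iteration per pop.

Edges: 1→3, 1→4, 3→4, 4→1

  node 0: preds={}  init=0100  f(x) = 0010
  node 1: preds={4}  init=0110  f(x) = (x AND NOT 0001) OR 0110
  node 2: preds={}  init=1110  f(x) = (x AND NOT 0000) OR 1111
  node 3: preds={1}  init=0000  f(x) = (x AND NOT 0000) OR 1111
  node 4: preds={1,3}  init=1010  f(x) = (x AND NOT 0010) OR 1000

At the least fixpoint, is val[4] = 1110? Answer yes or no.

Trace (6 dequeues):
  [1] u=0 | in 0000 | out 0110 | prev 0100 | push {}
  [2] u=1 | in 1010 | out 1110 | prev 0110 | push {}
  [3] u=2 | in 0000 | out 1111 | prev 1110 | push {}
  [4] u=3 | in 1110 | out 1111 | prev 0000 | push {}
  [5] u=4 | in 1111 | out 1111 | prev 1010 | push {1}
  [6] u=1 | in 1111 | out 1110 | ==

Converged values:
  [0] 0110
  [1] 1110
  [2] 1111
  [3] 1111
  [4] 1111

no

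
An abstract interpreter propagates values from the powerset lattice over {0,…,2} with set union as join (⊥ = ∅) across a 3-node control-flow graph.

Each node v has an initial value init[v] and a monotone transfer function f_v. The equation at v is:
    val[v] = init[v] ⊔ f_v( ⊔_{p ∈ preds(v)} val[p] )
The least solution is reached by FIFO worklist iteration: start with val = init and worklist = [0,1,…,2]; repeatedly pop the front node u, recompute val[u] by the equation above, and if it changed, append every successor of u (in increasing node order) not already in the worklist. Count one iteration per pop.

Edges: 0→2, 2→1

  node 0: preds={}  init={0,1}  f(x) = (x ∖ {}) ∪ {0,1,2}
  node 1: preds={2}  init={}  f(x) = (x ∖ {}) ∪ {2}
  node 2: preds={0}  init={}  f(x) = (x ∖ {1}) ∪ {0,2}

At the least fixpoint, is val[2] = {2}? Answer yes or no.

Trace (4 dequeues):
  [1] u=0 | in {} | out {0,1,2} | prev {0,1} | push {}
  [2] u=1 | in {} | out {2} | prev {} | push {}
  [3] u=2 | in {0,1,2} | out {0,2} | prev {} | push {1}
  [4] u=1 | in {0,2} | out {0,2} | prev {2} | push {}

Converged values:
  [0] {0,1,2}
  [1] {0,2}
  [2] {0,2}

no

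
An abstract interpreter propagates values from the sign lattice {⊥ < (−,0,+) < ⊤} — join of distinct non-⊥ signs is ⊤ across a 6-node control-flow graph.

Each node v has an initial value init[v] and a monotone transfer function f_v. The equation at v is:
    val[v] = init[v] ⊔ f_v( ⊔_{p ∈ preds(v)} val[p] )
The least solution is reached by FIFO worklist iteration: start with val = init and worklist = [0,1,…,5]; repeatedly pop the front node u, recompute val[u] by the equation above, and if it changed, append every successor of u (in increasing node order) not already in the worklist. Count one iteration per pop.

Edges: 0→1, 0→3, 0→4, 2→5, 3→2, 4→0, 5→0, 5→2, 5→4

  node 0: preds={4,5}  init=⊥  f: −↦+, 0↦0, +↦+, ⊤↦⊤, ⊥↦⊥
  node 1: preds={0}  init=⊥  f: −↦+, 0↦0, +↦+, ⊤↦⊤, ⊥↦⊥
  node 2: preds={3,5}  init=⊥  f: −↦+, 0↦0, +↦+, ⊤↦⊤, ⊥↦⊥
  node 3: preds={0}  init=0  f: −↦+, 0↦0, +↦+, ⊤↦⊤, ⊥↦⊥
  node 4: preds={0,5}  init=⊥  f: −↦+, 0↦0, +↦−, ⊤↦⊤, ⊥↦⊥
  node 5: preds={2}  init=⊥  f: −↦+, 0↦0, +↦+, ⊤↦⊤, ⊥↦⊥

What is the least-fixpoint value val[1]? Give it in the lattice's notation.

Iteration log — 12 steps:
  step 1. node 0  ⊔preds=⊥  new=⊥  stable
  step 2. node 1  ⊔preds=⊥  new=⊥  stable
  step 3. node 2  ⊔preds=0  new=0  old=⊥  +wl: 
  step 4. node 3  ⊔preds=⊥  new=0  stable
  step 5. node 4  ⊔preds=⊥  new=⊥  stable
  step 6. node 5  ⊔preds=0  new=0  old=⊥  +wl: 0,2,4
  step 7. node 0  ⊔preds=0  new=0  old=⊥  +wl: 1,3
  step 8. node 2  ⊔preds=0  new=0  stable
  step 9. node 4  ⊔preds=0  new=0  old=⊥  +wl: 0
  step 10. node 1  ⊔preds=0  new=0  old=⊥  +wl: 
  step 11. node 3  ⊔preds=0  new=0  stable
  step 12. node 0  ⊔preds=0  new=0  stable

Least fixpoint reached:
  node 0: 0
  node 1: 0
  node 2: 0
  node 3: 0
  node 4: 0
  node 5: 0

0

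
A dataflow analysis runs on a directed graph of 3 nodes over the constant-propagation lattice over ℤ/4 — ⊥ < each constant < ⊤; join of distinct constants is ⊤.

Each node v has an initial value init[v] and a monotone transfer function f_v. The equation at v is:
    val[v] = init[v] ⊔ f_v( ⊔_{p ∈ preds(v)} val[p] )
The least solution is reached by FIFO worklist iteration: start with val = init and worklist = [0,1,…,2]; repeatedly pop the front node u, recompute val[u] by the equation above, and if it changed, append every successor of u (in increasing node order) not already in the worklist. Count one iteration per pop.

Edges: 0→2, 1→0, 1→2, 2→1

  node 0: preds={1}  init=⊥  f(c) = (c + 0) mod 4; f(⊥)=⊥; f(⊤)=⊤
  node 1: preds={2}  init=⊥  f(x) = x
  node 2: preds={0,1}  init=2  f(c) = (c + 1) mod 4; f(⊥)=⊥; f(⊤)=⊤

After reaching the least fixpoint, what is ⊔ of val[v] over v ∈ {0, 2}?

⊤

Iteration log — 8 steps:
  step 1. node 0  ⊔preds=⊥  new=⊥  stable
  step 2. node 1  ⊔preds=2  new=2  old=⊥  +wl: 0
  step 3. node 2  ⊔preds=2  new=⊤  old=2  +wl: 1
  step 4. node 0  ⊔preds=2  new=2  old=⊥  +wl: 2
  step 5. node 1  ⊔preds=⊤  new=⊤  old=2  +wl: 0
  step 6. node 2  ⊔preds=⊤  new=⊤  stable
  step 7. node 0  ⊔preds=⊤  new=⊤  old=2  +wl: 2
  step 8. node 2  ⊔preds=⊤  new=⊤  stable

Least fixpoint reached:
  node 0: ⊤
  node 1: ⊤
  node 2: ⊤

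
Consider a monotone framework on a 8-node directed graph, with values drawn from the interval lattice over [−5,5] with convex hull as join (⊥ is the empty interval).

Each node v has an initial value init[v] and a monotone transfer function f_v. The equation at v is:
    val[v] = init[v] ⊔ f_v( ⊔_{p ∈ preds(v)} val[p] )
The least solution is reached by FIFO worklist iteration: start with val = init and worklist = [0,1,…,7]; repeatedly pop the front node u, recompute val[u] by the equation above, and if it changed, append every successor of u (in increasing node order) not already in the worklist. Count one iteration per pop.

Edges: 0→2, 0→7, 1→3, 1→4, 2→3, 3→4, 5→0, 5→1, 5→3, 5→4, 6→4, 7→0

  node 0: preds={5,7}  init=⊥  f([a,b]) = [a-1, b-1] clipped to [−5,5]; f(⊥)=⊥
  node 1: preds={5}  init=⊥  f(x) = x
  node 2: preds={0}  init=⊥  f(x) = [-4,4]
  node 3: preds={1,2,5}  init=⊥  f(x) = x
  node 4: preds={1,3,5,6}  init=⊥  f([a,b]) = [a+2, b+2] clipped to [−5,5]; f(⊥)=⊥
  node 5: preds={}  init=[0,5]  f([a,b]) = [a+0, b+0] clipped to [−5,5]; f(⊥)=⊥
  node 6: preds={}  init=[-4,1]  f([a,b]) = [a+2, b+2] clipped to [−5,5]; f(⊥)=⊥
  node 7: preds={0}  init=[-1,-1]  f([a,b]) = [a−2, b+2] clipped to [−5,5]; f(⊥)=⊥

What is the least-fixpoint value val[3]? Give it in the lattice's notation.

[-4,5]

Trace (12 dequeues):
  [1] u=0 | in [-1,5] | out [-2,4] | prev ⊥ | push {}
  [2] u=1 | in [0,5] | out [0,5] | prev ⊥ | push {}
  [3] u=2 | in [-2,4] | out [-4,4] | prev ⊥ | push {}
  [4] u=3 | in [-4,5] | out [-4,5] | prev ⊥ | push {}
  [5] u=4 | in [-4,5] | out [-2,5] | prev ⊥ | push {}
  [6] u=5 | in ⊥ | out [0,5] | ==
  [7] u=6 | in ⊥ | out [-4,1] | ==
  [8] u=7 | in [-2,4] | out [-4,5] | prev [-1,-1] | push {0}
  [9] u=0 | in [-4,5] | out [-5,4] | prev [-2,4] | push {2,7}
  [10] u=2 | in [-5,4] | out [-4,4] | ==
  [11] u=7 | in [-5,4] | out [-5,5] | prev [-4,5] | push {0}
  [12] u=0 | in [-5,5] | out [-5,4] | ==

Converged values:
  [0] [-5,4]
  [1] [0,5]
  [2] [-4,4]
  [3] [-4,5]
  [4] [-2,5]
  [5] [0,5]
  [6] [-4,1]
  [7] [-5,5]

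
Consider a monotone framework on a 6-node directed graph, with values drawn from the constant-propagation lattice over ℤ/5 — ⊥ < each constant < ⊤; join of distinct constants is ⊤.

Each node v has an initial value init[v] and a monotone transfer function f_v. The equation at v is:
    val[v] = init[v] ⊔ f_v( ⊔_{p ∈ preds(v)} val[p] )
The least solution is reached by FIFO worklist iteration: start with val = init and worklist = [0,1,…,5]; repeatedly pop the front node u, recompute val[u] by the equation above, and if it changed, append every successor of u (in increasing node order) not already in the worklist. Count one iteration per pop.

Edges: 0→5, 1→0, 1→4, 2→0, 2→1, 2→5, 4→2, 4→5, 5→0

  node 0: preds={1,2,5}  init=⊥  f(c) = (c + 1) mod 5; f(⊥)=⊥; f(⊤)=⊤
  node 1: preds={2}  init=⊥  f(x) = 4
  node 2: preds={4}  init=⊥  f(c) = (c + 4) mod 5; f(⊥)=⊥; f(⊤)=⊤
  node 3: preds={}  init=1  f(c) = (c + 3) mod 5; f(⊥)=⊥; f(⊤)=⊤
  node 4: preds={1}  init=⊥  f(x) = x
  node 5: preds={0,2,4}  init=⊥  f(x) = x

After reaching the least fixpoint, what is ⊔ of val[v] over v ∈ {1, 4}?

4

Iteration log — 12 steps:
  step 1. node 0  ⊔preds=⊥  new=⊥  stable
  step 2. node 1  ⊔preds=⊥  new=4  old=⊥  +wl: 0
  step 3. node 2  ⊔preds=⊥  new=⊥  stable
  step 4. node 3  ⊔preds=⊥  new=1  stable
  step 5. node 4  ⊔preds=4  new=4  old=⊥  +wl: 2
  step 6. node 5  ⊔preds=4  new=4  old=⊥  +wl: 
  step 7. node 0  ⊔preds=4  new=0  old=⊥  +wl: 5
  step 8. node 2  ⊔preds=4  new=3  old=⊥  +wl: 0,1
  step 9. node 5  ⊔preds=⊤  new=⊤  old=4  +wl: 
  step 10. node 0  ⊔preds=⊤  new=⊤  old=0  +wl: 5
  step 11. node 1  ⊔preds=3  new=4  stable
  step 12. node 5  ⊔preds=⊤  new=⊤  stable

Least fixpoint reached:
  node 0: ⊤
  node 1: 4
  node 2: 3
  node 3: 1
  node 4: 4
  node 5: ⊤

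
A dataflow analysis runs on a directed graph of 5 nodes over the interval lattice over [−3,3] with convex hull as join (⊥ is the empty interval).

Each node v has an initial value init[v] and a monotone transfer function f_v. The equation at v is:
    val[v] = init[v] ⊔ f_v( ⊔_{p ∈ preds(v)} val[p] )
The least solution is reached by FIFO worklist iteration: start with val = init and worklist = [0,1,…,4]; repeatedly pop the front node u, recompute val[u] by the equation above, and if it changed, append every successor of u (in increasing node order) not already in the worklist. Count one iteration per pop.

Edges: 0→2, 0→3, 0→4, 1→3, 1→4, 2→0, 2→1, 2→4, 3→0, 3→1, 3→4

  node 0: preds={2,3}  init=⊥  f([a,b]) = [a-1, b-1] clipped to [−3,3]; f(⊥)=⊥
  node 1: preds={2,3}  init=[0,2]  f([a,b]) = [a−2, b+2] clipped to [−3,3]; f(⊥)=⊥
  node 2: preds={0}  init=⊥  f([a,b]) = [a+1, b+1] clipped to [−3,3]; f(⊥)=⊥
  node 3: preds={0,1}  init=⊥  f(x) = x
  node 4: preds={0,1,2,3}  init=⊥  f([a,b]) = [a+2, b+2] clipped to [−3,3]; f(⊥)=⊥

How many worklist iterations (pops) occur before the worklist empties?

Worklist (17 pops):
  #1 pop 0: in=⊥ → ⊥ (no change)
  #2 pop 1: in=⊥ → [0,2] (no change)
  #3 pop 2: in=⊥ → ⊥ (no change)
  #4 pop 3: in=[0,2] → [0,2] (was ⊥); enqueue [0,1]
  #5 pop 4: in=[0,2] → [2,3] (was ⊥); enqueue []
  #6 pop 0: in=[0,2] → [-1,1] (was ⊥); enqueue [2,3,4]
  #7 pop 1: in=[0,2] → [-2,3] (was [0,2]); enqueue []
  #8 pop 2: in=[-1,1] → [0,2] (was ⊥); enqueue [0,1]
  #9 pop 3: in=[-2,3] → [-2,3] (was [0,2]); enqueue []
  #10 pop 4: in=[-2,3] → [0,3] (was [2,3]); enqueue []
  #11 pop 0: in=[-2,3] → [-3,2] (was [-1,1]); enqueue [2,3,4]
  #12 pop 1: in=[-2,3] → [-3,3] (was [-2,3]); enqueue []
  #13 pop 2: in=[-3,2] → [-2,3] (was [0,2]); enqueue [0,1]
  #14 pop 3: in=[-3,3] → [-3,3] (was [-2,3]); enqueue []
  #15 pop 4: in=[-3,3] → [-1,3] (was [0,3]); enqueue []
  #16 pop 0: in=[-3,3] → [-3,2] (no change)
  #17 pop 1: in=[-3,3] → [-3,3] (no change)

Fixpoint:
  val[0] = [-3,2]
  val[1] = [-3,3]
  val[2] = [-2,3]
  val[3] = [-3,3]
  val[4] = [-1,3]

17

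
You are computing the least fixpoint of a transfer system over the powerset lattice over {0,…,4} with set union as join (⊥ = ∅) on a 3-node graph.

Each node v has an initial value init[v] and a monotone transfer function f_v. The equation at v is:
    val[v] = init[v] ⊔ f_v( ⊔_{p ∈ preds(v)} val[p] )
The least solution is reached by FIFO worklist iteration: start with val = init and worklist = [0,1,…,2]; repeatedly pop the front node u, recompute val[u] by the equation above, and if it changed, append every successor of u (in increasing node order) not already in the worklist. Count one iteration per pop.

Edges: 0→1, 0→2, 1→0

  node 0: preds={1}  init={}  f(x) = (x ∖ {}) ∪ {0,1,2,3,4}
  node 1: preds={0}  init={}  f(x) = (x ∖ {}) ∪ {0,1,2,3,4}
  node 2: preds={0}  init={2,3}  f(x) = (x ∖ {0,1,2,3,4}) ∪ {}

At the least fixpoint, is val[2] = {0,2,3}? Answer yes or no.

no

Worklist (4 pops):
  #1 pop 0: in={} → {0,1,2,3,4} (was {}); enqueue []
  #2 pop 1: in={0,1,2,3,4} → {0,1,2,3,4} (was {}); enqueue [0]
  #3 pop 2: in={0,1,2,3,4} → {2,3} (no change)
  #4 pop 0: in={0,1,2,3,4} → {0,1,2,3,4} (no change)

Fixpoint:
  val[0] = {0,1,2,3,4}
  val[1] = {0,1,2,3,4}
  val[2] = {2,3}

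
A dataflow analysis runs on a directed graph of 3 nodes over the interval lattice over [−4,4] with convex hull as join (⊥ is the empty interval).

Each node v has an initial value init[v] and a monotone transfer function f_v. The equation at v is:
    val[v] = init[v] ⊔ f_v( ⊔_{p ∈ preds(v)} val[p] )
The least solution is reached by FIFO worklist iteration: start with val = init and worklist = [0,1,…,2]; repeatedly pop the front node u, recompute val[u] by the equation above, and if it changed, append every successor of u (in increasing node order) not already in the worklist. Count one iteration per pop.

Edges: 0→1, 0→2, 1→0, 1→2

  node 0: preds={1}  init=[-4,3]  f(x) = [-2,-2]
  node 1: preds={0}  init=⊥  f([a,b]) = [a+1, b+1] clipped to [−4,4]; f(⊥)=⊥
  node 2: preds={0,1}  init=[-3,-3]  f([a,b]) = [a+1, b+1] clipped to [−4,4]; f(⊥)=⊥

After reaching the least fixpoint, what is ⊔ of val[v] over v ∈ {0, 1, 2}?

Trace (4 dequeues):
  [1] u=0 | in ⊥ | out [-4,3] | ==
  [2] u=1 | in [-4,3] | out [-3,4] | prev ⊥ | push {0}
  [3] u=2 | in [-4,4] | out [-3,4] | prev [-3,-3] | push {}
  [4] u=0 | in [-3,4] | out [-4,3] | ==

Converged values:
  [0] [-4,3]
  [1] [-3,4]
  [2] [-3,4]

[-4,4]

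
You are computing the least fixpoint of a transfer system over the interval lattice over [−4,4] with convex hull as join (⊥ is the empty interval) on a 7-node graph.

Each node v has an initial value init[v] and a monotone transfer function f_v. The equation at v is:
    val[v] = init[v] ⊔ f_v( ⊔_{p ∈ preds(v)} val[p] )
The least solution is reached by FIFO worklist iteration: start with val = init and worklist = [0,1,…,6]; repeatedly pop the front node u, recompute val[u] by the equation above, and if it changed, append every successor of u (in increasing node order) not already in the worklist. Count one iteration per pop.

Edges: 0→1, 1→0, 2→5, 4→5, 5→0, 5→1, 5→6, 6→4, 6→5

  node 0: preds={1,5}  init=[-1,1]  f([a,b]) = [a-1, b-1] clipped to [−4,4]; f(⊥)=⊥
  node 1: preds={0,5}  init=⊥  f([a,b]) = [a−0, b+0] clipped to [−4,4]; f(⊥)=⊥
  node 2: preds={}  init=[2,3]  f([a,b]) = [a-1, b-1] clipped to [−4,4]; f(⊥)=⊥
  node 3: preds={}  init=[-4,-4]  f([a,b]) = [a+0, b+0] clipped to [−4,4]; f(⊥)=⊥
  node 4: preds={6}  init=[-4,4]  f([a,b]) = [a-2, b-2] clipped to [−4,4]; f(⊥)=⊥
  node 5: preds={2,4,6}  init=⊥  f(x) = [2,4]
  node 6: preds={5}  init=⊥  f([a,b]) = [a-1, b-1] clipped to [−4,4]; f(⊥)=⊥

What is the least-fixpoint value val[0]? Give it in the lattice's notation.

[-4,3]

Trace (16 dequeues):
  [1] u=0 | in ⊥ | out [-1,1] | ==
  [2] u=1 | in [-1,1] | out [-1,1] | prev ⊥ | push {0}
  [3] u=2 | in ⊥ | out [2,3] | ==
  [4] u=3 | in ⊥ | out [-4,-4] | ==
  [5] u=4 | in ⊥ | out [-4,4] | ==
  [6] u=5 | in [-4,4] | out [2,4] | prev ⊥ | push {1}
  [7] u=6 | in [2,4] | out [1,3] | prev ⊥ | push {4,5}
  [8] u=0 | in [-1,4] | out [-2,3] | prev [-1,1] | push {}
  [9] u=1 | in [-2,4] | out [-2,4] | prev [-1,1] | push {0}
  [10] u=4 | in [1,3] | out [-4,4] | ==
  [11] u=5 | in [-4,4] | out [2,4] | ==
  [12] u=0 | in [-2,4] | out [-3,3] | prev [-2,3] | push {1}
  [13] u=1 | in [-3,4] | out [-3,4] | prev [-2,4] | push {0}
  [14] u=0 | in [-3,4] | out [-4,3] | prev [-3,3] | push {1}
  [15] u=1 | in [-4,4] | out [-4,4] | prev [-3,4] | push {0}
  [16] u=0 | in [-4,4] | out [-4,3] | ==

Converged values:
  [0] [-4,3]
  [1] [-4,4]
  [2] [2,3]
  [3] [-4,-4]
  [4] [-4,4]
  [5] [2,4]
  [6] [1,3]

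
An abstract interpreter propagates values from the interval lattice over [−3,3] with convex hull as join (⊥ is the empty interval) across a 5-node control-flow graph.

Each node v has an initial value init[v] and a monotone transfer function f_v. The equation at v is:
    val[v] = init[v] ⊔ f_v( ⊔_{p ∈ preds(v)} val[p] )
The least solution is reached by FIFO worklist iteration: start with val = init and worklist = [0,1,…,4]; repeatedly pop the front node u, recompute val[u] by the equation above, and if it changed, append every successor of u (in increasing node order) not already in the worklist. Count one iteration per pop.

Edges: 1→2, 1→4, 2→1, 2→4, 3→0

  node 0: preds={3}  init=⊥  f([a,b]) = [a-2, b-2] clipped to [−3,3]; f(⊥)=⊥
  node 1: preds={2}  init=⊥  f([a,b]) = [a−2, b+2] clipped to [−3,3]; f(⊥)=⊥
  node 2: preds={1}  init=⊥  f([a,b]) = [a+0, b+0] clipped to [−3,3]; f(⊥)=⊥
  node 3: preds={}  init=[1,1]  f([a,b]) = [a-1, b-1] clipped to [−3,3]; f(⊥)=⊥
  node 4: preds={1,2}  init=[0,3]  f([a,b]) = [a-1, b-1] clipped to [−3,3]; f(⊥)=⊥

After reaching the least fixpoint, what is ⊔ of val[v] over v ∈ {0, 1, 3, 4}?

[-1,3]

Trace (5 dequeues):
  [1] u=0 | in [1,1] | out [-1,-1] | prev ⊥ | push {}
  [2] u=1 | in ⊥ | out ⊥ | ==
  [3] u=2 | in ⊥ | out ⊥ | ==
  [4] u=3 | in ⊥ | out [1,1] | ==
  [5] u=4 | in ⊥ | out [0,3] | ==

Converged values:
  [0] [-1,-1]
  [1] ⊥
  [2] ⊥
  [3] [1,1]
  [4] [0,3]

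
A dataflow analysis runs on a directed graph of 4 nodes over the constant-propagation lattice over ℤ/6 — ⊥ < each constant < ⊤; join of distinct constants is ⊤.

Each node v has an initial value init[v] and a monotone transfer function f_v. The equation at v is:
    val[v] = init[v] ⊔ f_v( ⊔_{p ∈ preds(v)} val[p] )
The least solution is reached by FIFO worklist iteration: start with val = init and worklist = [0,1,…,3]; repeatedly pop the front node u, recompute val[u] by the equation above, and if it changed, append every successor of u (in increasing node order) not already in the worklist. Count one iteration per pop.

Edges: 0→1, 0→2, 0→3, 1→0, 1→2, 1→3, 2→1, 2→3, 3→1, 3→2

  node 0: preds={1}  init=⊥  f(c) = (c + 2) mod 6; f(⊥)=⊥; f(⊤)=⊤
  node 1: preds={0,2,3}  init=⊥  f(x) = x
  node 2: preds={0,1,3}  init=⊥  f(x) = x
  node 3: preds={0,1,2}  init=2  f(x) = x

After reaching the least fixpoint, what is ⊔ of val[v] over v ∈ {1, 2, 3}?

Worklist (12 pops):
  #1 pop 0: in=⊥ → ⊥ (no change)
  #2 pop 1: in=2 → 2 (was ⊥); enqueue [0]
  #3 pop 2: in=2 → 2 (was ⊥); enqueue [1]
  #4 pop 3: in=2 → 2 (no change)
  #5 pop 0: in=2 → 4 (was ⊥); enqueue [2,3]
  #6 pop 1: in=⊤ → ⊤ (was 2); enqueue [0]
  #7 pop 2: in=⊤ → ⊤ (was 2); enqueue [1]
  #8 pop 3: in=⊤ → ⊤ (was 2); enqueue [2]
  #9 pop 0: in=⊤ → ⊤ (was 4); enqueue [3]
  #10 pop 1: in=⊤ → ⊤ (no change)
  #11 pop 2: in=⊤ → ⊤ (no change)
  #12 pop 3: in=⊤ → ⊤ (no change)

Fixpoint:
  val[0] = ⊤
  val[1] = ⊤
  val[2] = ⊤
  val[3] = ⊤

⊤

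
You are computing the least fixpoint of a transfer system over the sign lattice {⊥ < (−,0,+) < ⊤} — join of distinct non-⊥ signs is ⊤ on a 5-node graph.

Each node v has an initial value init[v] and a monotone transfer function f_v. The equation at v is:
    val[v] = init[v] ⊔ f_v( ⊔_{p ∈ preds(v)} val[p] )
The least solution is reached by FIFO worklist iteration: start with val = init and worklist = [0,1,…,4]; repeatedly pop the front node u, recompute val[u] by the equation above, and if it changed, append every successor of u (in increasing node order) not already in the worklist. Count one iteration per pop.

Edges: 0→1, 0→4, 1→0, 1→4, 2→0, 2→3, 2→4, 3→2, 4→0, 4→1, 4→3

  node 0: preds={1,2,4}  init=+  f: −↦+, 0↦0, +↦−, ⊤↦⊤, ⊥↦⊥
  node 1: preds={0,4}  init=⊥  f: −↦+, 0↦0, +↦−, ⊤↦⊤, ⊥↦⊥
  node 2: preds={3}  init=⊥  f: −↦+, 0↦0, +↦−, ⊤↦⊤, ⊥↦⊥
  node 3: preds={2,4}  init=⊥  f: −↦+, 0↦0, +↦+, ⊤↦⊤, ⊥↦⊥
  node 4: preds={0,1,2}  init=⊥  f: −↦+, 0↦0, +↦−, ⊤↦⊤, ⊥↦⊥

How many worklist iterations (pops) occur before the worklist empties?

14

Iteration log — 14 steps:
  step 1. node 0  ⊔preds=⊥  new=+  stable
  step 2. node 1  ⊔preds=+  new=−  old=⊥  +wl: 0
  step 3. node 2  ⊔preds=⊥  new=⊥  stable
  step 4. node 3  ⊔preds=⊥  new=⊥  stable
  step 5. node 4  ⊔preds=⊤  new=⊤  old=⊥  +wl: 1,3
  step 6. node 0  ⊔preds=⊤  new=⊤  old=+  +wl: 4
  step 7. node 1  ⊔preds=⊤  new=⊤  old=−  +wl: 0
  step 8. node 3  ⊔preds=⊤  new=⊤  old=⊥  +wl: 2
  step 9. node 4  ⊔preds=⊤  new=⊤  stable
  step 10. node 0  ⊔preds=⊤  new=⊤  stable
  step 11. node 2  ⊔preds=⊤  new=⊤  old=⊥  +wl: 0,3,4
  step 12. node 0  ⊔preds=⊤  new=⊤  stable
  step 13. node 3  ⊔preds=⊤  new=⊤  stable
  step 14. node 4  ⊔preds=⊤  new=⊤  stable

Least fixpoint reached:
  node 0: ⊤
  node 1: ⊤
  node 2: ⊤
  node 3: ⊤
  node 4: ⊤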